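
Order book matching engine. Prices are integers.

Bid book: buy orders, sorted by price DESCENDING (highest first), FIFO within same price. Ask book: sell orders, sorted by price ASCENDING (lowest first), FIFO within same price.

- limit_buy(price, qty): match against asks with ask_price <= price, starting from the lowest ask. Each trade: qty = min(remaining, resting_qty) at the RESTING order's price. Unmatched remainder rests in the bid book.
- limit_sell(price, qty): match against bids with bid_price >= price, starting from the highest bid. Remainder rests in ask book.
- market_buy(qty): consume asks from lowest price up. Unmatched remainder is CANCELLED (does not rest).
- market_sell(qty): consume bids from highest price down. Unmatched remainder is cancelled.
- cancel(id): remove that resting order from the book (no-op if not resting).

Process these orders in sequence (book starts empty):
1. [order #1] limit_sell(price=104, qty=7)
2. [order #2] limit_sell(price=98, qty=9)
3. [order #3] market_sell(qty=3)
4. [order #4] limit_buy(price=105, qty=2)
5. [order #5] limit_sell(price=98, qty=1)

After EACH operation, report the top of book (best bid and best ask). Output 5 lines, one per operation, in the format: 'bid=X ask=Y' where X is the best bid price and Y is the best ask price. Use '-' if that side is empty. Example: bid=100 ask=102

After op 1 [order #1] limit_sell(price=104, qty=7): fills=none; bids=[-] asks=[#1:7@104]
After op 2 [order #2] limit_sell(price=98, qty=9): fills=none; bids=[-] asks=[#2:9@98 #1:7@104]
After op 3 [order #3] market_sell(qty=3): fills=none; bids=[-] asks=[#2:9@98 #1:7@104]
After op 4 [order #4] limit_buy(price=105, qty=2): fills=#4x#2:2@98; bids=[-] asks=[#2:7@98 #1:7@104]
After op 5 [order #5] limit_sell(price=98, qty=1): fills=none; bids=[-] asks=[#2:7@98 #5:1@98 #1:7@104]

Answer: bid=- ask=104
bid=- ask=98
bid=- ask=98
bid=- ask=98
bid=- ask=98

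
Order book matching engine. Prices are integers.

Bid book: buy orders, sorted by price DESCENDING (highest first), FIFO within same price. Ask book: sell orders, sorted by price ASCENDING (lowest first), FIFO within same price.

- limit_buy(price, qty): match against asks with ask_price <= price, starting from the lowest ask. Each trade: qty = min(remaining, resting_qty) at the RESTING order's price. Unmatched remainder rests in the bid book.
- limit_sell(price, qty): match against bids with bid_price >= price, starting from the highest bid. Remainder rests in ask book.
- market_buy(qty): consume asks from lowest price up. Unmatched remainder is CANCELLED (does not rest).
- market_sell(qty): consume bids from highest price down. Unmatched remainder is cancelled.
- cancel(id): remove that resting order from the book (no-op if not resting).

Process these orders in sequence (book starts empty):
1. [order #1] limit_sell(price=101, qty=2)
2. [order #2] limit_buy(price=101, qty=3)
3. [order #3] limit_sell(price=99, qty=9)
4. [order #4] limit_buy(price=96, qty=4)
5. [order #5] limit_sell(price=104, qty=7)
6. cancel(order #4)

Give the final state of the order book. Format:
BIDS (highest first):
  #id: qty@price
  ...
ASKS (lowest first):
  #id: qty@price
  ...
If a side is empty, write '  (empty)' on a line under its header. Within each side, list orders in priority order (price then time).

After op 1 [order #1] limit_sell(price=101, qty=2): fills=none; bids=[-] asks=[#1:2@101]
After op 2 [order #2] limit_buy(price=101, qty=3): fills=#2x#1:2@101; bids=[#2:1@101] asks=[-]
After op 3 [order #3] limit_sell(price=99, qty=9): fills=#2x#3:1@101; bids=[-] asks=[#3:8@99]
After op 4 [order #4] limit_buy(price=96, qty=4): fills=none; bids=[#4:4@96] asks=[#3:8@99]
After op 5 [order #5] limit_sell(price=104, qty=7): fills=none; bids=[#4:4@96] asks=[#3:8@99 #5:7@104]
After op 6 cancel(order #4): fills=none; bids=[-] asks=[#3:8@99 #5:7@104]

Answer: BIDS (highest first):
  (empty)
ASKS (lowest first):
  #3: 8@99
  #5: 7@104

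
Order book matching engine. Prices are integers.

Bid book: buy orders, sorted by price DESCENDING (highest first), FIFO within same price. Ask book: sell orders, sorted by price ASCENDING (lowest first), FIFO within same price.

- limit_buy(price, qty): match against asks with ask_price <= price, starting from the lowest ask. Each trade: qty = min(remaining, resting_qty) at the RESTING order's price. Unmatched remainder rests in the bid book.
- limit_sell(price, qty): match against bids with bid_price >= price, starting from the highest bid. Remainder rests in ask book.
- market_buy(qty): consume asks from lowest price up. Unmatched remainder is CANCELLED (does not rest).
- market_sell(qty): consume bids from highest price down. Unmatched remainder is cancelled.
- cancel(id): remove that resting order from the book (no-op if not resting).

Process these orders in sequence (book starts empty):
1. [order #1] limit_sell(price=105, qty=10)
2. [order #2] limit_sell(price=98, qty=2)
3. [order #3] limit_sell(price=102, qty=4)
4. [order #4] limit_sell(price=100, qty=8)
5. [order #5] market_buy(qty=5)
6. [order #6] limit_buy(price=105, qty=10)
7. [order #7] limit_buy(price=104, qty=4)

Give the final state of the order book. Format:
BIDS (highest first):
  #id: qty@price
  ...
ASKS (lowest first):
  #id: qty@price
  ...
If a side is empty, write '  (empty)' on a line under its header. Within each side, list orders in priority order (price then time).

Answer: BIDS (highest first):
  #7: 4@104
ASKS (lowest first):
  #1: 9@105

Derivation:
After op 1 [order #1] limit_sell(price=105, qty=10): fills=none; bids=[-] asks=[#1:10@105]
After op 2 [order #2] limit_sell(price=98, qty=2): fills=none; bids=[-] asks=[#2:2@98 #1:10@105]
After op 3 [order #3] limit_sell(price=102, qty=4): fills=none; bids=[-] asks=[#2:2@98 #3:4@102 #1:10@105]
After op 4 [order #4] limit_sell(price=100, qty=8): fills=none; bids=[-] asks=[#2:2@98 #4:8@100 #3:4@102 #1:10@105]
After op 5 [order #5] market_buy(qty=5): fills=#5x#2:2@98 #5x#4:3@100; bids=[-] asks=[#4:5@100 #3:4@102 #1:10@105]
After op 6 [order #6] limit_buy(price=105, qty=10): fills=#6x#4:5@100 #6x#3:4@102 #6x#1:1@105; bids=[-] asks=[#1:9@105]
After op 7 [order #7] limit_buy(price=104, qty=4): fills=none; bids=[#7:4@104] asks=[#1:9@105]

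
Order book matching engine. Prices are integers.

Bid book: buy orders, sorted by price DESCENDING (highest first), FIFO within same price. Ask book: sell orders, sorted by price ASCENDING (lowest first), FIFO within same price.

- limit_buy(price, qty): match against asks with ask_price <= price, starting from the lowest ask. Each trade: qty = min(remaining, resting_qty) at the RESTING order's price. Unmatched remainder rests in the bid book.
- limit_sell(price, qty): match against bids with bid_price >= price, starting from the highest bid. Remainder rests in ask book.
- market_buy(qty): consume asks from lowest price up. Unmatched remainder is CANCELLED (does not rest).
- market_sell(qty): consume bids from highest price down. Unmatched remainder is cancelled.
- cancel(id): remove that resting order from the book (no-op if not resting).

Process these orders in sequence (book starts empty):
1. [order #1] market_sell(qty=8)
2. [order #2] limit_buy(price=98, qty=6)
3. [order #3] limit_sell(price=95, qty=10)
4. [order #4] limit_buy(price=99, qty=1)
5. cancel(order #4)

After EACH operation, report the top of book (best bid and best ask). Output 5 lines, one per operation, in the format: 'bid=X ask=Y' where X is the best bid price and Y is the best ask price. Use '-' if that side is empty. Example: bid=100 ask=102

After op 1 [order #1] market_sell(qty=8): fills=none; bids=[-] asks=[-]
After op 2 [order #2] limit_buy(price=98, qty=6): fills=none; bids=[#2:6@98] asks=[-]
After op 3 [order #3] limit_sell(price=95, qty=10): fills=#2x#3:6@98; bids=[-] asks=[#3:4@95]
After op 4 [order #4] limit_buy(price=99, qty=1): fills=#4x#3:1@95; bids=[-] asks=[#3:3@95]
After op 5 cancel(order #4): fills=none; bids=[-] asks=[#3:3@95]

Answer: bid=- ask=-
bid=98 ask=-
bid=- ask=95
bid=- ask=95
bid=- ask=95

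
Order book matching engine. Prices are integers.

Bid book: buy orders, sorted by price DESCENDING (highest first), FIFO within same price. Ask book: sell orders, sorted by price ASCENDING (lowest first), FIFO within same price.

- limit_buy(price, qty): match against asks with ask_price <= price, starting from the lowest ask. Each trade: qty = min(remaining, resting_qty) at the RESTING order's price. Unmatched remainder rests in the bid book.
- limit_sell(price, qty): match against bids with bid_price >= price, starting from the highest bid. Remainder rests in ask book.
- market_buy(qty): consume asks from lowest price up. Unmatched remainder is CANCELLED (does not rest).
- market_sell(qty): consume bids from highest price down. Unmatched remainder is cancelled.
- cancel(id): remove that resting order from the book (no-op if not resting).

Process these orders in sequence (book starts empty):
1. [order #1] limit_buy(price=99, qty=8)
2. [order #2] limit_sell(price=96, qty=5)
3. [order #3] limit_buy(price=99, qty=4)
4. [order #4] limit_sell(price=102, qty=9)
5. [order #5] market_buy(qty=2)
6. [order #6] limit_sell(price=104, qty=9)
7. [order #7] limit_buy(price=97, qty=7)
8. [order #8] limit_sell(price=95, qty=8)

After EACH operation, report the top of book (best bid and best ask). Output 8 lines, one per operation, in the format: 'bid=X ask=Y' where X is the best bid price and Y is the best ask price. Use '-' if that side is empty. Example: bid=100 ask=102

Answer: bid=99 ask=-
bid=99 ask=-
bid=99 ask=-
bid=99 ask=102
bid=99 ask=102
bid=99 ask=102
bid=99 ask=102
bid=97 ask=102

Derivation:
After op 1 [order #1] limit_buy(price=99, qty=8): fills=none; bids=[#1:8@99] asks=[-]
After op 2 [order #2] limit_sell(price=96, qty=5): fills=#1x#2:5@99; bids=[#1:3@99] asks=[-]
After op 3 [order #3] limit_buy(price=99, qty=4): fills=none; bids=[#1:3@99 #3:4@99] asks=[-]
After op 4 [order #4] limit_sell(price=102, qty=9): fills=none; bids=[#1:3@99 #3:4@99] asks=[#4:9@102]
After op 5 [order #5] market_buy(qty=2): fills=#5x#4:2@102; bids=[#1:3@99 #3:4@99] asks=[#4:7@102]
After op 6 [order #6] limit_sell(price=104, qty=9): fills=none; bids=[#1:3@99 #3:4@99] asks=[#4:7@102 #6:9@104]
After op 7 [order #7] limit_buy(price=97, qty=7): fills=none; bids=[#1:3@99 #3:4@99 #7:7@97] asks=[#4:7@102 #6:9@104]
After op 8 [order #8] limit_sell(price=95, qty=8): fills=#1x#8:3@99 #3x#8:4@99 #7x#8:1@97; bids=[#7:6@97] asks=[#4:7@102 #6:9@104]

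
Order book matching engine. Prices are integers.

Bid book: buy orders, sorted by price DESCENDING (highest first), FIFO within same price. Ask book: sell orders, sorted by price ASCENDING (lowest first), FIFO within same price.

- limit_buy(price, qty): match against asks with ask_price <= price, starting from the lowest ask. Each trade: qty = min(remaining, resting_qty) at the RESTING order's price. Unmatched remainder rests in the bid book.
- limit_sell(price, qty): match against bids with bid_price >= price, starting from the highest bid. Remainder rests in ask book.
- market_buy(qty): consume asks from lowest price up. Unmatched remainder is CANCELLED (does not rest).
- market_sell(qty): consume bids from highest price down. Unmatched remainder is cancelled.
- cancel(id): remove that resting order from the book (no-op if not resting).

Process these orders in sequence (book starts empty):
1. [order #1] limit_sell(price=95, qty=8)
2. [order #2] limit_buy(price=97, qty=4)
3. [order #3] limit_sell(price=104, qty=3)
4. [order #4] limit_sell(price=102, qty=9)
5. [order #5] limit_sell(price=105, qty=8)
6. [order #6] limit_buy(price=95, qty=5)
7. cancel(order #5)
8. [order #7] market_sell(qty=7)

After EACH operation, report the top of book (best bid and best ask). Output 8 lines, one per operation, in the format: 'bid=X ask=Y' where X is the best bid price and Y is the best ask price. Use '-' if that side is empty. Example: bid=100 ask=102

After op 1 [order #1] limit_sell(price=95, qty=8): fills=none; bids=[-] asks=[#1:8@95]
After op 2 [order #2] limit_buy(price=97, qty=4): fills=#2x#1:4@95; bids=[-] asks=[#1:4@95]
After op 3 [order #3] limit_sell(price=104, qty=3): fills=none; bids=[-] asks=[#1:4@95 #3:3@104]
After op 4 [order #4] limit_sell(price=102, qty=9): fills=none; bids=[-] asks=[#1:4@95 #4:9@102 #3:3@104]
After op 5 [order #5] limit_sell(price=105, qty=8): fills=none; bids=[-] asks=[#1:4@95 #4:9@102 #3:3@104 #5:8@105]
After op 6 [order #6] limit_buy(price=95, qty=5): fills=#6x#1:4@95; bids=[#6:1@95] asks=[#4:9@102 #3:3@104 #5:8@105]
After op 7 cancel(order #5): fills=none; bids=[#6:1@95] asks=[#4:9@102 #3:3@104]
After op 8 [order #7] market_sell(qty=7): fills=#6x#7:1@95; bids=[-] asks=[#4:9@102 #3:3@104]

Answer: bid=- ask=95
bid=- ask=95
bid=- ask=95
bid=- ask=95
bid=- ask=95
bid=95 ask=102
bid=95 ask=102
bid=- ask=102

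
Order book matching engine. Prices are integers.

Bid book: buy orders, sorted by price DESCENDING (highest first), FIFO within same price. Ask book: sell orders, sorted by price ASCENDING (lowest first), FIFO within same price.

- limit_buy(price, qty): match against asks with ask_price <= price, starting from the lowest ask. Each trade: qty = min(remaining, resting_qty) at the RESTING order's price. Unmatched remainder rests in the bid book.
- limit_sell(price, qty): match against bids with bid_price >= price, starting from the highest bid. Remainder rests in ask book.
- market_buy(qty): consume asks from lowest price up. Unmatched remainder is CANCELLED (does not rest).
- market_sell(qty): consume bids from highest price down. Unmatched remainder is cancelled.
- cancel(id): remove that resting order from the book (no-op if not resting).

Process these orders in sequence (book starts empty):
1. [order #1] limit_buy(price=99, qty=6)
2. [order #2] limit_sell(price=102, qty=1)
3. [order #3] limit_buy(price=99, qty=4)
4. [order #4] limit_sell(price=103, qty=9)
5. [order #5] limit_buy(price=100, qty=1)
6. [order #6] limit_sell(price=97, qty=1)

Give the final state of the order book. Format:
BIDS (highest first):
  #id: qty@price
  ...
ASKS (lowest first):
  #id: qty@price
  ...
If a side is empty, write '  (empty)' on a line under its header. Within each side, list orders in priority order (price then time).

Answer: BIDS (highest first):
  #1: 6@99
  #3: 4@99
ASKS (lowest first):
  #2: 1@102
  #4: 9@103

Derivation:
After op 1 [order #1] limit_buy(price=99, qty=6): fills=none; bids=[#1:6@99] asks=[-]
After op 2 [order #2] limit_sell(price=102, qty=1): fills=none; bids=[#1:6@99] asks=[#2:1@102]
After op 3 [order #3] limit_buy(price=99, qty=4): fills=none; bids=[#1:6@99 #3:4@99] asks=[#2:1@102]
After op 4 [order #4] limit_sell(price=103, qty=9): fills=none; bids=[#1:6@99 #3:4@99] asks=[#2:1@102 #4:9@103]
After op 5 [order #5] limit_buy(price=100, qty=1): fills=none; bids=[#5:1@100 #1:6@99 #3:4@99] asks=[#2:1@102 #4:9@103]
After op 6 [order #6] limit_sell(price=97, qty=1): fills=#5x#6:1@100; bids=[#1:6@99 #3:4@99] asks=[#2:1@102 #4:9@103]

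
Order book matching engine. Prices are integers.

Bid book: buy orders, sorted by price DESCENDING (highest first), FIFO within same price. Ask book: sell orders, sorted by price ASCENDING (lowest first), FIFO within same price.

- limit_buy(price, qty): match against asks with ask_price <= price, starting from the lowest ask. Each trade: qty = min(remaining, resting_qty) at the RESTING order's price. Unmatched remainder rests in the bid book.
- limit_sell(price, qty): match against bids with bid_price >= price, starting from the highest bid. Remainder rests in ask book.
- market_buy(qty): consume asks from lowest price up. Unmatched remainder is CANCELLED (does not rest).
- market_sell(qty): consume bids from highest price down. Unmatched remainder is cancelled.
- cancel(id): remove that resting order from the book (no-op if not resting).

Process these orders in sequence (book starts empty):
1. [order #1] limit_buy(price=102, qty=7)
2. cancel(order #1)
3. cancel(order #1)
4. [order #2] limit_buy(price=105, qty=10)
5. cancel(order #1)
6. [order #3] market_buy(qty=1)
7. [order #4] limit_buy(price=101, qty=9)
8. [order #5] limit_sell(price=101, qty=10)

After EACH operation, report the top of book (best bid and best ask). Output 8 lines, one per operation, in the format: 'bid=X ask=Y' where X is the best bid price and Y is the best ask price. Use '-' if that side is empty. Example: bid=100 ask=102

After op 1 [order #1] limit_buy(price=102, qty=7): fills=none; bids=[#1:7@102] asks=[-]
After op 2 cancel(order #1): fills=none; bids=[-] asks=[-]
After op 3 cancel(order #1): fills=none; bids=[-] asks=[-]
After op 4 [order #2] limit_buy(price=105, qty=10): fills=none; bids=[#2:10@105] asks=[-]
After op 5 cancel(order #1): fills=none; bids=[#2:10@105] asks=[-]
After op 6 [order #3] market_buy(qty=1): fills=none; bids=[#2:10@105] asks=[-]
After op 7 [order #4] limit_buy(price=101, qty=9): fills=none; bids=[#2:10@105 #4:9@101] asks=[-]
After op 8 [order #5] limit_sell(price=101, qty=10): fills=#2x#5:10@105; bids=[#4:9@101] asks=[-]

Answer: bid=102 ask=-
bid=- ask=-
bid=- ask=-
bid=105 ask=-
bid=105 ask=-
bid=105 ask=-
bid=105 ask=-
bid=101 ask=-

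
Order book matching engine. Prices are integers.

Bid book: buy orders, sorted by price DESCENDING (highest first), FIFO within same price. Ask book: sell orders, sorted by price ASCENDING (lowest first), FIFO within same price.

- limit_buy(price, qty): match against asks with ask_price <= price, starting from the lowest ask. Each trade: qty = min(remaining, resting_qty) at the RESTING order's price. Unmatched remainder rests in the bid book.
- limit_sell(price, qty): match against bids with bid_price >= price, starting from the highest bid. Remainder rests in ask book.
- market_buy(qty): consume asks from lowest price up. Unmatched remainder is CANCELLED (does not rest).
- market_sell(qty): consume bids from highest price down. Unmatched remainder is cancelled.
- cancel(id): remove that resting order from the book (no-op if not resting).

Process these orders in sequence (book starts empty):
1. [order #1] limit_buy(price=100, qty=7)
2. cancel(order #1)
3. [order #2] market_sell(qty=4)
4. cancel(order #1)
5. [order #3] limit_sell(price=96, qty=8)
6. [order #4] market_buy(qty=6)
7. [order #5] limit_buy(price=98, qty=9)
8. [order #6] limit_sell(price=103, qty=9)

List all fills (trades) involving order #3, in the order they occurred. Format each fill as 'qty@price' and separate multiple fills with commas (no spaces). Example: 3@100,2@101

After op 1 [order #1] limit_buy(price=100, qty=7): fills=none; bids=[#1:7@100] asks=[-]
After op 2 cancel(order #1): fills=none; bids=[-] asks=[-]
After op 3 [order #2] market_sell(qty=4): fills=none; bids=[-] asks=[-]
After op 4 cancel(order #1): fills=none; bids=[-] asks=[-]
After op 5 [order #3] limit_sell(price=96, qty=8): fills=none; bids=[-] asks=[#3:8@96]
After op 6 [order #4] market_buy(qty=6): fills=#4x#3:6@96; bids=[-] asks=[#3:2@96]
After op 7 [order #5] limit_buy(price=98, qty=9): fills=#5x#3:2@96; bids=[#5:7@98] asks=[-]
After op 8 [order #6] limit_sell(price=103, qty=9): fills=none; bids=[#5:7@98] asks=[#6:9@103]

Answer: 6@96,2@96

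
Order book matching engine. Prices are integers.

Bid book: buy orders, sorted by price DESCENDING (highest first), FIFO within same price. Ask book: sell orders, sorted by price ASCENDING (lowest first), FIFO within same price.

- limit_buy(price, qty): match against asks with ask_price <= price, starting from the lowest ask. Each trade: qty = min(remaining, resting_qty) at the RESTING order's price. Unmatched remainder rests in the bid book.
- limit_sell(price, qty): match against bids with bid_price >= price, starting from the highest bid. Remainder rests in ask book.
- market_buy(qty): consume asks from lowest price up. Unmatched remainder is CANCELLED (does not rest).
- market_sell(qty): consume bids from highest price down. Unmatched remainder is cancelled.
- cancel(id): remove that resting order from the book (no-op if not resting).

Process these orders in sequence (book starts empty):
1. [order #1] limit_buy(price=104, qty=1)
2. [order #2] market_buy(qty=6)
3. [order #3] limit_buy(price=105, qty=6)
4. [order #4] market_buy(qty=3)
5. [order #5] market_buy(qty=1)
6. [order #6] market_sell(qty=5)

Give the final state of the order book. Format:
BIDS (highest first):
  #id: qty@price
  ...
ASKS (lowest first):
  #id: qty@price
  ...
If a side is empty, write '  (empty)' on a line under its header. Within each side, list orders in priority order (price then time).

Answer: BIDS (highest first):
  #3: 1@105
  #1: 1@104
ASKS (lowest first):
  (empty)

Derivation:
After op 1 [order #1] limit_buy(price=104, qty=1): fills=none; bids=[#1:1@104] asks=[-]
After op 2 [order #2] market_buy(qty=6): fills=none; bids=[#1:1@104] asks=[-]
After op 3 [order #3] limit_buy(price=105, qty=6): fills=none; bids=[#3:6@105 #1:1@104] asks=[-]
After op 4 [order #4] market_buy(qty=3): fills=none; bids=[#3:6@105 #1:1@104] asks=[-]
After op 5 [order #5] market_buy(qty=1): fills=none; bids=[#3:6@105 #1:1@104] asks=[-]
After op 6 [order #6] market_sell(qty=5): fills=#3x#6:5@105; bids=[#3:1@105 #1:1@104] asks=[-]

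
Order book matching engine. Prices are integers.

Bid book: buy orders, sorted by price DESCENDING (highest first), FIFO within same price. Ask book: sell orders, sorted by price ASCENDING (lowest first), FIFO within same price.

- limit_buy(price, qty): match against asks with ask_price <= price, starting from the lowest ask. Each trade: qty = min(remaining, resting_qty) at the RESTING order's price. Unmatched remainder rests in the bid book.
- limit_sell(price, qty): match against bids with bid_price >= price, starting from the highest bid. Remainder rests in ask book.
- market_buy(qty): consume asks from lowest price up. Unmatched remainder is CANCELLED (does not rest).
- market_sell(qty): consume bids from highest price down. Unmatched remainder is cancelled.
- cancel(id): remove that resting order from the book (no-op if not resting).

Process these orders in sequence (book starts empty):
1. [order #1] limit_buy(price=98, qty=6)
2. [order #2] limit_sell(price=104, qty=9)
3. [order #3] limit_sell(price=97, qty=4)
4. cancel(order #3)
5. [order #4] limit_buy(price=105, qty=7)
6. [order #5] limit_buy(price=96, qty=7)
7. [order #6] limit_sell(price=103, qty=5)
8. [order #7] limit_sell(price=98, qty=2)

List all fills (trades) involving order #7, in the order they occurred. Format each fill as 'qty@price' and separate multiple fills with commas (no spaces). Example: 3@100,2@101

After op 1 [order #1] limit_buy(price=98, qty=6): fills=none; bids=[#1:6@98] asks=[-]
After op 2 [order #2] limit_sell(price=104, qty=9): fills=none; bids=[#1:6@98] asks=[#2:9@104]
After op 3 [order #3] limit_sell(price=97, qty=4): fills=#1x#3:4@98; bids=[#1:2@98] asks=[#2:9@104]
After op 4 cancel(order #3): fills=none; bids=[#1:2@98] asks=[#2:9@104]
After op 5 [order #4] limit_buy(price=105, qty=7): fills=#4x#2:7@104; bids=[#1:2@98] asks=[#2:2@104]
After op 6 [order #5] limit_buy(price=96, qty=7): fills=none; bids=[#1:2@98 #5:7@96] asks=[#2:2@104]
After op 7 [order #6] limit_sell(price=103, qty=5): fills=none; bids=[#1:2@98 #5:7@96] asks=[#6:5@103 #2:2@104]
After op 8 [order #7] limit_sell(price=98, qty=2): fills=#1x#7:2@98; bids=[#5:7@96] asks=[#6:5@103 #2:2@104]

Answer: 2@98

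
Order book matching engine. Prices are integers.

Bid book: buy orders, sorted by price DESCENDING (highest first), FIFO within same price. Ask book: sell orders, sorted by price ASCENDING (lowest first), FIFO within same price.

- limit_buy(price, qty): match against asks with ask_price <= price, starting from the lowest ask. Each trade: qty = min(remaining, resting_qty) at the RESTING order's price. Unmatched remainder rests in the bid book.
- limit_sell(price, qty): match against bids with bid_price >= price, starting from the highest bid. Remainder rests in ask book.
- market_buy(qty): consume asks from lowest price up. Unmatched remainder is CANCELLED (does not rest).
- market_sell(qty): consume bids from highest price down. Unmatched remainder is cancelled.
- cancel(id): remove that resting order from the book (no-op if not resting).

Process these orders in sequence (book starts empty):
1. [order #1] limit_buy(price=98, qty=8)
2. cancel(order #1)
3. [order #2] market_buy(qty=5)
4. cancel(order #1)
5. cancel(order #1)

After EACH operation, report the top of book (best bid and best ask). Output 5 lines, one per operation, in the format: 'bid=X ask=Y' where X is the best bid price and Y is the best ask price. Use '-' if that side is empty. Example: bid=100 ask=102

Answer: bid=98 ask=-
bid=- ask=-
bid=- ask=-
bid=- ask=-
bid=- ask=-

Derivation:
After op 1 [order #1] limit_buy(price=98, qty=8): fills=none; bids=[#1:8@98] asks=[-]
After op 2 cancel(order #1): fills=none; bids=[-] asks=[-]
After op 3 [order #2] market_buy(qty=5): fills=none; bids=[-] asks=[-]
After op 4 cancel(order #1): fills=none; bids=[-] asks=[-]
After op 5 cancel(order #1): fills=none; bids=[-] asks=[-]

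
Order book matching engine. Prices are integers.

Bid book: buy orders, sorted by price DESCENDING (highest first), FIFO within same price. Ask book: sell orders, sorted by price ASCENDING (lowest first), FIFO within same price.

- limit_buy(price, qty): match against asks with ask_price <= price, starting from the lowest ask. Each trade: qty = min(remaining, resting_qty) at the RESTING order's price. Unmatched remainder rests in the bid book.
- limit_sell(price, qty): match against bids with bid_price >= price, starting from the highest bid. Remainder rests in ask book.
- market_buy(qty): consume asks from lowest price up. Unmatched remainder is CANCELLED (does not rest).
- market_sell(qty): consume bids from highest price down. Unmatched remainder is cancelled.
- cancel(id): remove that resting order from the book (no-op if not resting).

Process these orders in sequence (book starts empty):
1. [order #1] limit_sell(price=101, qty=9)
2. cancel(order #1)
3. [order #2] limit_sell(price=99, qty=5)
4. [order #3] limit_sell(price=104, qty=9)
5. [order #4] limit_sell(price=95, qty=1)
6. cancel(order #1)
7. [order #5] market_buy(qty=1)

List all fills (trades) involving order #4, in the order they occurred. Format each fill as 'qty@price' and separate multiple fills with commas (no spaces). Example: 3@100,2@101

Answer: 1@95

Derivation:
After op 1 [order #1] limit_sell(price=101, qty=9): fills=none; bids=[-] asks=[#1:9@101]
After op 2 cancel(order #1): fills=none; bids=[-] asks=[-]
After op 3 [order #2] limit_sell(price=99, qty=5): fills=none; bids=[-] asks=[#2:5@99]
After op 4 [order #3] limit_sell(price=104, qty=9): fills=none; bids=[-] asks=[#2:5@99 #3:9@104]
After op 5 [order #4] limit_sell(price=95, qty=1): fills=none; bids=[-] asks=[#4:1@95 #2:5@99 #3:9@104]
After op 6 cancel(order #1): fills=none; bids=[-] asks=[#4:1@95 #2:5@99 #3:9@104]
After op 7 [order #5] market_buy(qty=1): fills=#5x#4:1@95; bids=[-] asks=[#2:5@99 #3:9@104]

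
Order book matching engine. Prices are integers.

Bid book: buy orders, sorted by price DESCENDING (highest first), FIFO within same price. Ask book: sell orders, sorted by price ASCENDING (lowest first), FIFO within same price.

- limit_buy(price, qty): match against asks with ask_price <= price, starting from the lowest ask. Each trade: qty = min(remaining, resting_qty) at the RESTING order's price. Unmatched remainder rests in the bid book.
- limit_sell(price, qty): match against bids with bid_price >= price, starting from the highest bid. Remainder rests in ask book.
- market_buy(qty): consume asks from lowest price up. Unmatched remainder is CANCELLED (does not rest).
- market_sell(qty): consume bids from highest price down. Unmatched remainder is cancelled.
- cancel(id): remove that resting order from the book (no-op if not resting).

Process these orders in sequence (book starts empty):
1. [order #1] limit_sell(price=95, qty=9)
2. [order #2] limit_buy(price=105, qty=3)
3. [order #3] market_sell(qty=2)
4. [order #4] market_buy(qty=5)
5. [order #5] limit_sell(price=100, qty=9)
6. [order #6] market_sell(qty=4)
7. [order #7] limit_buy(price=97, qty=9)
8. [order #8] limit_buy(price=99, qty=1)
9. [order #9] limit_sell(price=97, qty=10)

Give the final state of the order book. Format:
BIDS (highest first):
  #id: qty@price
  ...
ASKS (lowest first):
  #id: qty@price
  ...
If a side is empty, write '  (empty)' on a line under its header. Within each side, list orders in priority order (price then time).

After op 1 [order #1] limit_sell(price=95, qty=9): fills=none; bids=[-] asks=[#1:9@95]
After op 2 [order #2] limit_buy(price=105, qty=3): fills=#2x#1:3@95; bids=[-] asks=[#1:6@95]
After op 3 [order #3] market_sell(qty=2): fills=none; bids=[-] asks=[#1:6@95]
After op 4 [order #4] market_buy(qty=5): fills=#4x#1:5@95; bids=[-] asks=[#1:1@95]
After op 5 [order #5] limit_sell(price=100, qty=9): fills=none; bids=[-] asks=[#1:1@95 #5:9@100]
After op 6 [order #6] market_sell(qty=4): fills=none; bids=[-] asks=[#1:1@95 #5:9@100]
After op 7 [order #7] limit_buy(price=97, qty=9): fills=#7x#1:1@95; bids=[#7:8@97] asks=[#5:9@100]
After op 8 [order #8] limit_buy(price=99, qty=1): fills=none; bids=[#8:1@99 #7:8@97] asks=[#5:9@100]
After op 9 [order #9] limit_sell(price=97, qty=10): fills=#8x#9:1@99 #7x#9:8@97; bids=[-] asks=[#9:1@97 #5:9@100]

Answer: BIDS (highest first):
  (empty)
ASKS (lowest first):
  #9: 1@97
  #5: 9@100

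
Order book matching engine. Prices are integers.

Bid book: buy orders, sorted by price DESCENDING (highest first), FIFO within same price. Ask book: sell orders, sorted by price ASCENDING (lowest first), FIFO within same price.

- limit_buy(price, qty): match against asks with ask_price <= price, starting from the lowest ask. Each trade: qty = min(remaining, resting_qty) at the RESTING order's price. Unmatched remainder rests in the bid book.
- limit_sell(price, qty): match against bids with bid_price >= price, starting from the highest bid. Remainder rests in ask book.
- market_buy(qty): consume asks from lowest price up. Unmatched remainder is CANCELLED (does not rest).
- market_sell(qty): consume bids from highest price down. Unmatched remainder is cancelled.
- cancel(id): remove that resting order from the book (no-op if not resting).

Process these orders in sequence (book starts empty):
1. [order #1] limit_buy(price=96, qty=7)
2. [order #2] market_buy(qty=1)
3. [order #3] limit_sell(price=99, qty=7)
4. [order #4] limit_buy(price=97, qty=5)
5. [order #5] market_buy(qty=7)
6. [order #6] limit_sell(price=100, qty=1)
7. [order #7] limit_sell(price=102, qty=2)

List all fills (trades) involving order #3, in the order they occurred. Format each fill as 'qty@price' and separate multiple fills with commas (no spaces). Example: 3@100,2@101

Answer: 7@99

Derivation:
After op 1 [order #1] limit_buy(price=96, qty=7): fills=none; bids=[#1:7@96] asks=[-]
After op 2 [order #2] market_buy(qty=1): fills=none; bids=[#1:7@96] asks=[-]
After op 3 [order #3] limit_sell(price=99, qty=7): fills=none; bids=[#1:7@96] asks=[#3:7@99]
After op 4 [order #4] limit_buy(price=97, qty=5): fills=none; bids=[#4:5@97 #1:7@96] asks=[#3:7@99]
After op 5 [order #5] market_buy(qty=7): fills=#5x#3:7@99; bids=[#4:5@97 #1:7@96] asks=[-]
After op 6 [order #6] limit_sell(price=100, qty=1): fills=none; bids=[#4:5@97 #1:7@96] asks=[#6:1@100]
After op 7 [order #7] limit_sell(price=102, qty=2): fills=none; bids=[#4:5@97 #1:7@96] asks=[#6:1@100 #7:2@102]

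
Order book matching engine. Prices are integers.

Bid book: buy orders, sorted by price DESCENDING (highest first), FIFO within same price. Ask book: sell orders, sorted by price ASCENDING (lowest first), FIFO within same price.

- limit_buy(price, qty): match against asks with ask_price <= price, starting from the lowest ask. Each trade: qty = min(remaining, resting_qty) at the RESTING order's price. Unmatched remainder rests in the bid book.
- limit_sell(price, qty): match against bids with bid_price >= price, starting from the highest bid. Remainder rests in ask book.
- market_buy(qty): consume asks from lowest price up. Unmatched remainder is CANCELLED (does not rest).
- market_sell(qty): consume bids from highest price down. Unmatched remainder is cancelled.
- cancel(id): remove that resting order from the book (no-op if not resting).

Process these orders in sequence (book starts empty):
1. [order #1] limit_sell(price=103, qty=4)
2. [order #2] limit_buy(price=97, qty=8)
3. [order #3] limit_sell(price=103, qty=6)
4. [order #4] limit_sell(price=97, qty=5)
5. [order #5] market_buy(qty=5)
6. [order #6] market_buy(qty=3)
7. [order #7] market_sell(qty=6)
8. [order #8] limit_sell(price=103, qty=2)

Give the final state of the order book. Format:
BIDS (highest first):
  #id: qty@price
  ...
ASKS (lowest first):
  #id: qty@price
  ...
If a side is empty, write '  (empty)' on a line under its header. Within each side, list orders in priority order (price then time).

After op 1 [order #1] limit_sell(price=103, qty=4): fills=none; bids=[-] asks=[#1:4@103]
After op 2 [order #2] limit_buy(price=97, qty=8): fills=none; bids=[#2:8@97] asks=[#1:4@103]
After op 3 [order #3] limit_sell(price=103, qty=6): fills=none; bids=[#2:8@97] asks=[#1:4@103 #3:6@103]
After op 4 [order #4] limit_sell(price=97, qty=5): fills=#2x#4:5@97; bids=[#2:3@97] asks=[#1:4@103 #3:6@103]
After op 5 [order #5] market_buy(qty=5): fills=#5x#1:4@103 #5x#3:1@103; bids=[#2:3@97] asks=[#3:5@103]
After op 6 [order #6] market_buy(qty=3): fills=#6x#3:3@103; bids=[#2:3@97] asks=[#3:2@103]
After op 7 [order #7] market_sell(qty=6): fills=#2x#7:3@97; bids=[-] asks=[#3:2@103]
After op 8 [order #8] limit_sell(price=103, qty=2): fills=none; bids=[-] asks=[#3:2@103 #8:2@103]

Answer: BIDS (highest first):
  (empty)
ASKS (lowest first):
  #3: 2@103
  #8: 2@103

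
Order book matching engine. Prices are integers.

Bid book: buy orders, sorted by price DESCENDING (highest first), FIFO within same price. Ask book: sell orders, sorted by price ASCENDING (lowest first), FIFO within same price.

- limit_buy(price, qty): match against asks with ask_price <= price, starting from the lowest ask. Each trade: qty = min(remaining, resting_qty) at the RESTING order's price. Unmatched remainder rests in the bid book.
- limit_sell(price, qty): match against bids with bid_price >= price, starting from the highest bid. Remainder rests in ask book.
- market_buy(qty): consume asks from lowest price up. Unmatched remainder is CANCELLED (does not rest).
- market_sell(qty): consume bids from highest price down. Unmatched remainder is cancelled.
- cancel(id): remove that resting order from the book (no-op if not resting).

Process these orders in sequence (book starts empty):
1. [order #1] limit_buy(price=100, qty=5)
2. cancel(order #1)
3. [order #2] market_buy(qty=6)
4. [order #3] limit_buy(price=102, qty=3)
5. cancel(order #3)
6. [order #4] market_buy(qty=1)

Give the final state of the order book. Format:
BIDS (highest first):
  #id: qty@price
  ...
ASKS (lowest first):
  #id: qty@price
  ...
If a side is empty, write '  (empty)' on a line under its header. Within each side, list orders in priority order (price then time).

After op 1 [order #1] limit_buy(price=100, qty=5): fills=none; bids=[#1:5@100] asks=[-]
After op 2 cancel(order #1): fills=none; bids=[-] asks=[-]
After op 3 [order #2] market_buy(qty=6): fills=none; bids=[-] asks=[-]
After op 4 [order #3] limit_buy(price=102, qty=3): fills=none; bids=[#3:3@102] asks=[-]
After op 5 cancel(order #3): fills=none; bids=[-] asks=[-]
After op 6 [order #4] market_buy(qty=1): fills=none; bids=[-] asks=[-]

Answer: BIDS (highest first):
  (empty)
ASKS (lowest first):
  (empty)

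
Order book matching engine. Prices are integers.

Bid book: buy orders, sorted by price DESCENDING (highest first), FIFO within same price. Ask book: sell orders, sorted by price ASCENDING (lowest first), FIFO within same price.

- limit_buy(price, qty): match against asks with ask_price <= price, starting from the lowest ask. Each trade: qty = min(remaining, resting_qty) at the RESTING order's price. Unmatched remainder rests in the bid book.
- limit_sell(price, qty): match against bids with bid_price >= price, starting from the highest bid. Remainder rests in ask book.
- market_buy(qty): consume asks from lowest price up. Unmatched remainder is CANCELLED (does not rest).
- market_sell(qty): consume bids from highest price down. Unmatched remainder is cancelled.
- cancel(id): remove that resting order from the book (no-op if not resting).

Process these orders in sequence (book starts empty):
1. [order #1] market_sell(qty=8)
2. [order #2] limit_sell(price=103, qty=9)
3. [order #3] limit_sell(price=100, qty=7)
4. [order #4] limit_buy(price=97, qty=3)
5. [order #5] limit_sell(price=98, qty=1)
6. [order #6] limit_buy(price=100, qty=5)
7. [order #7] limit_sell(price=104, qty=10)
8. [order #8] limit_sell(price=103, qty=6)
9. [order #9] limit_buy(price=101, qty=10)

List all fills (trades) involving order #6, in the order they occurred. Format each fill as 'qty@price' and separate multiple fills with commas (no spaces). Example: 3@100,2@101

Answer: 1@98,4@100

Derivation:
After op 1 [order #1] market_sell(qty=8): fills=none; bids=[-] asks=[-]
After op 2 [order #2] limit_sell(price=103, qty=9): fills=none; bids=[-] asks=[#2:9@103]
After op 3 [order #3] limit_sell(price=100, qty=7): fills=none; bids=[-] asks=[#3:7@100 #2:9@103]
After op 4 [order #4] limit_buy(price=97, qty=3): fills=none; bids=[#4:3@97] asks=[#3:7@100 #2:9@103]
After op 5 [order #5] limit_sell(price=98, qty=1): fills=none; bids=[#4:3@97] asks=[#5:1@98 #3:7@100 #2:9@103]
After op 6 [order #6] limit_buy(price=100, qty=5): fills=#6x#5:1@98 #6x#3:4@100; bids=[#4:3@97] asks=[#3:3@100 #2:9@103]
After op 7 [order #7] limit_sell(price=104, qty=10): fills=none; bids=[#4:3@97] asks=[#3:3@100 #2:9@103 #7:10@104]
After op 8 [order #8] limit_sell(price=103, qty=6): fills=none; bids=[#4:3@97] asks=[#3:3@100 #2:9@103 #8:6@103 #7:10@104]
After op 9 [order #9] limit_buy(price=101, qty=10): fills=#9x#3:3@100; bids=[#9:7@101 #4:3@97] asks=[#2:9@103 #8:6@103 #7:10@104]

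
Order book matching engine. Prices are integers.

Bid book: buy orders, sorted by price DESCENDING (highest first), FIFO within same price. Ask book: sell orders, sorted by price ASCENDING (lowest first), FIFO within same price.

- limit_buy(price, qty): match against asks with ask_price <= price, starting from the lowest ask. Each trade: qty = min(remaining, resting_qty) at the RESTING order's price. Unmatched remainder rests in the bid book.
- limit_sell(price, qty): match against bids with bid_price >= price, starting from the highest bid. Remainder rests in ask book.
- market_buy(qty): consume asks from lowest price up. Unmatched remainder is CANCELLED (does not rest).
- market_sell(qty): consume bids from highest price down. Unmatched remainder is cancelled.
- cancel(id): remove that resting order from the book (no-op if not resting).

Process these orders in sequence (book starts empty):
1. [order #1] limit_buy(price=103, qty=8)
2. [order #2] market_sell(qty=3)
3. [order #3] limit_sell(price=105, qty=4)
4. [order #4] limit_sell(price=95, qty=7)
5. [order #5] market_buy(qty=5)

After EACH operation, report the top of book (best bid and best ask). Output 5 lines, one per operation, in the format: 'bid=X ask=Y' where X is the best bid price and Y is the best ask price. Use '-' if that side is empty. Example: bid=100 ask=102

Answer: bid=103 ask=-
bid=103 ask=-
bid=103 ask=105
bid=- ask=95
bid=- ask=105

Derivation:
After op 1 [order #1] limit_buy(price=103, qty=8): fills=none; bids=[#1:8@103] asks=[-]
After op 2 [order #2] market_sell(qty=3): fills=#1x#2:3@103; bids=[#1:5@103] asks=[-]
After op 3 [order #3] limit_sell(price=105, qty=4): fills=none; bids=[#1:5@103] asks=[#3:4@105]
After op 4 [order #4] limit_sell(price=95, qty=7): fills=#1x#4:5@103; bids=[-] asks=[#4:2@95 #3:4@105]
After op 5 [order #5] market_buy(qty=5): fills=#5x#4:2@95 #5x#3:3@105; bids=[-] asks=[#3:1@105]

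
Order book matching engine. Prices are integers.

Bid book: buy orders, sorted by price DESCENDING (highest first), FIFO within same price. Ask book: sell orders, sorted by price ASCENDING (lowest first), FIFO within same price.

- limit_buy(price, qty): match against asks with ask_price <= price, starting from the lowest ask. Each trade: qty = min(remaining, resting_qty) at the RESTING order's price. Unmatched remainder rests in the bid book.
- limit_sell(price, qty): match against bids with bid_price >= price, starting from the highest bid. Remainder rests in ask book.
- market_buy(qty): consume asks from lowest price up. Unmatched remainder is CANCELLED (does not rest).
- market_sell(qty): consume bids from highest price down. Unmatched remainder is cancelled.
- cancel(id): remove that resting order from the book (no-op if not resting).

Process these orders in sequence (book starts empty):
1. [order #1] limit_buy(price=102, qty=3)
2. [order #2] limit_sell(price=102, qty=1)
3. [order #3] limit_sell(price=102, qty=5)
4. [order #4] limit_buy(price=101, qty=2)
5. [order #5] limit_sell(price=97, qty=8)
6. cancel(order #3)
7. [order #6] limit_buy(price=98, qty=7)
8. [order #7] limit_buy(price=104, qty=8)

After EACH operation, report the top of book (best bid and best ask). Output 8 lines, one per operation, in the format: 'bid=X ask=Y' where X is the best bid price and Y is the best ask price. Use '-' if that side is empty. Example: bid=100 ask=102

Answer: bid=102 ask=-
bid=102 ask=-
bid=- ask=102
bid=101 ask=102
bid=- ask=97
bid=- ask=97
bid=98 ask=-
bid=104 ask=-

Derivation:
After op 1 [order #1] limit_buy(price=102, qty=3): fills=none; bids=[#1:3@102] asks=[-]
After op 2 [order #2] limit_sell(price=102, qty=1): fills=#1x#2:1@102; bids=[#1:2@102] asks=[-]
After op 3 [order #3] limit_sell(price=102, qty=5): fills=#1x#3:2@102; bids=[-] asks=[#3:3@102]
After op 4 [order #4] limit_buy(price=101, qty=2): fills=none; bids=[#4:2@101] asks=[#3:3@102]
After op 5 [order #5] limit_sell(price=97, qty=8): fills=#4x#5:2@101; bids=[-] asks=[#5:6@97 #3:3@102]
After op 6 cancel(order #3): fills=none; bids=[-] asks=[#5:6@97]
After op 7 [order #6] limit_buy(price=98, qty=7): fills=#6x#5:6@97; bids=[#6:1@98] asks=[-]
After op 8 [order #7] limit_buy(price=104, qty=8): fills=none; bids=[#7:8@104 #6:1@98] asks=[-]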